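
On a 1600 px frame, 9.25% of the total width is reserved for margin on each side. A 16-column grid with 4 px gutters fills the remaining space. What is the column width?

Margins: 9.25% × 1600 = 148 px each, so content = 1600 − 296 = 1304 px.
16 columns + 15 gutters: 16c + 15·4 = 1304.
16c = 1304 − 60 = 1244, so c = 77.75 px.

77.75 px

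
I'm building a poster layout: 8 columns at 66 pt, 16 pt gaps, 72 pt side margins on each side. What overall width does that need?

Layout = 2·72 + 8·66 + 7·16 = 144 + 528 + 112 = 784 pt.

784 pt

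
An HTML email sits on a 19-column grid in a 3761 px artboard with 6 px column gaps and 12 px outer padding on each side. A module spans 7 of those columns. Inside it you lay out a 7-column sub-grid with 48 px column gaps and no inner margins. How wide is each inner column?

Subtract both margins: 3761 − 2·12 = 3737 px.
19c + 18·6 = 3737 → 19c = 3629 → c = 191 px.
7 columns plus 6 column gaps: 1337 + 36 = 1373 px.
Subtracting 6 column gaps of 48 leaves 1085 for 7 columns, so d = 155 px.

155 px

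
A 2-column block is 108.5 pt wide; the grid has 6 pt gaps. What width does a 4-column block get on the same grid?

223 pt

108.5 − 1·6 = 102.5; ÷2 gives c = 51.25 pt.
4 columns plus 3 gaps: 205 + 18 = 223 pt.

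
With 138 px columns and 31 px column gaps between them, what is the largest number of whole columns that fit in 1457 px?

8 columns

k columns need k·138 + (k−1)·31 = k·169 − 31.
k·169 − 31 ≤ 1457 → k ≤ 1488 / 169 ≈ 8.80, so k = 8.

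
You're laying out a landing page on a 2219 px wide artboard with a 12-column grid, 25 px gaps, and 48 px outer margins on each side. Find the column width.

Subtract both margins: 2219 − 2·48 = 2123 px.
12 columns + 11 gaps: 12c + 11·25 = 2123.
12c = 2123 − 275 = 1848, so c = 154 px.

154 px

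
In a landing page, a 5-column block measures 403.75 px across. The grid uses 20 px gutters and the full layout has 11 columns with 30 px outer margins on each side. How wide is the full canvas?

972.25 px

5c + 4·20 = 403.75 → 5c = 323.75 → c = 64.75 px.
Canvas = 2·30 + 11·64.75 + 10·20 = 60 + 712.25 + 200 = 972.25 px.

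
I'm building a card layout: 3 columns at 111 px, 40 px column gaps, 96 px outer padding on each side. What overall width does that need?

605 px

Adding margins, columns and gutters: 192 + 333 + 80 = 605 px.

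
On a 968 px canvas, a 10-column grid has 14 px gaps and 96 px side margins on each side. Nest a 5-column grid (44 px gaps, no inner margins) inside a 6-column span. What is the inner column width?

56.8 px

Subtract both margins: 968 − 2·96 = 776 px.
10c + 9·14 = 776 → 10c = 650 → c = 65 px.
Span of 6: 6·65 + 5·14 = 390 + 70 = 460 px.
5d + 4·44 = 460 → 5d = 284 → d = 56.8 px.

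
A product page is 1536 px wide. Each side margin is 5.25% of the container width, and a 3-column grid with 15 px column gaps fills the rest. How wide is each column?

448.24 px

Each margin = 5.25% of 1536 = 80.64 px; content = 1536 − 2·80.64 = 1374.72 px.
3c + 2·15 = 1374.72 → 3c = 1344.72 → c = 448.24 px.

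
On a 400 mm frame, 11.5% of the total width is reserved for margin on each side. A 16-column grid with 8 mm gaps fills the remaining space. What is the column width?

Margins: 11.5% × 400 = 46 mm each, so content = 400 − 92 = 308 mm.
Subtracting 15 gaps of 8 leaves 188 for 16 columns, so c = 11.75 mm.

11.75 mm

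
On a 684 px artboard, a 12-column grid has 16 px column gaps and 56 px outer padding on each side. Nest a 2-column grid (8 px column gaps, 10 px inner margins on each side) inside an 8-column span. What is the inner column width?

174 px

Subtract both margins: 684 − 2·56 = 572 px.
12 columns + 11 column gaps: 12c + 11·16 = 572.
12c = 572 − 176 = 396, so c = 33 px.
8-column span = 8·33 + 7·16 = 376 px.
Inner content = 376 − 2·10 = 356 px.
356 − 1·8 = 348; ÷2 gives d = 174 px.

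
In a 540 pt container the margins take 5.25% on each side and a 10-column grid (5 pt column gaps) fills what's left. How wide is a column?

Each margin = 5.25% of 540 = 28.35 pt; content = 540 − 2·28.35 = 483.3 pt.
10c + 9·5 = 483.3 → 10c = 438.3 → c = 43.83 pt.

43.83 pt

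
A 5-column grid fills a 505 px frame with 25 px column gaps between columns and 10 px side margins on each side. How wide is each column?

Inside the margins: 505 − 20 = 485 px.
5c + 4·25 = 485 → 5c = 385 → c = 77 px.

77 px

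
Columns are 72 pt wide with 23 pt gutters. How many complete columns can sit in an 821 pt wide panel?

8 columns

Each extra column adds 72 + 23 = 95 pt.
(821 + 23) / 95 = 8.88, so 8 columns fit.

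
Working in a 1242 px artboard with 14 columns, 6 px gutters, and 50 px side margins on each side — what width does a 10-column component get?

814 px

Inside the margins: 1242 − 100 = 1142 px.
1142 − 13·6 = 1064; ÷14 gives c = 76 px.
Span of 10: 10·76 + 9·6 = 760 + 54 = 814 px.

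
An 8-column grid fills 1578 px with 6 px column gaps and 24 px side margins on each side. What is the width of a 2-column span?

Content width = 1578 − 2·24 = 1530 px.
8 columns + 7 column gaps: 8c + 7·6 = 1530.
8c = 1530 − 42 = 1488, so c = 186 px.
Span of 2: 2·186 + 1·6 = 372 + 6 = 378 px.

378 px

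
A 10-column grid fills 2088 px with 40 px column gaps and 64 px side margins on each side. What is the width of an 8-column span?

1560 px

Inside the margins: 2088 − 128 = 1960 px.
Subtracting 9 column gaps of 40 leaves 1600 for 10 columns, so c = 160 px.
8 columns plus 7 column gaps: 1280 + 280 = 1560 px.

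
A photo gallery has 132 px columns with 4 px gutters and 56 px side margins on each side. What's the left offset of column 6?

736 px

Each column+gutter stride is 136 px; 5 of them past the 56 px margin is 56 + 680 = 736 px.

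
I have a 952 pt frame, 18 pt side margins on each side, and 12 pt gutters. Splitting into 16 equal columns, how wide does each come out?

Subtract both margins: 952 − 2·18 = 916 pt.
916 − 15·12 = 736; ÷16 gives c = 46 pt.

46 pt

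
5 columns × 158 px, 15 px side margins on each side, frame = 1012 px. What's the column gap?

48 px

Inside the margins: 1012 − 30 = 982 px.
Columns use 790 px, leaving 192 px across 4 column gaps = 48 px each.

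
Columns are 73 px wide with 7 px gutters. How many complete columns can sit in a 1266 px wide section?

15 columns

15 columns: 15·73 + 14·7 = 1193 px ≤ 1266.
16 columns: 1273 px > 1266. So 15.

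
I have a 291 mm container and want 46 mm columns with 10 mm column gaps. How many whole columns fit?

k columns need k·46 + (k−1)·10 = k·56 − 10.
k·56 − 10 ≤ 291 → k ≤ 301 / 56 ≈ 5.38, so k = 5.

5 columns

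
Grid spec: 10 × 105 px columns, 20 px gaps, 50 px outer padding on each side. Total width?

1330 px

Layout = 2·50 + 10·105 + 9·20 = 100 + 1050 + 180 = 1330 px.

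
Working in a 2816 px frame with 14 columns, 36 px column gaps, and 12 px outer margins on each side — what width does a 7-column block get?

1378 px

Take off 24 px of margins, leaving 2792 px.
Subtracting 13 column gaps of 36 leaves 2324 for 14 columns, so c = 166 px.
7-column span = 7·166 + 6·36 = 1378 px.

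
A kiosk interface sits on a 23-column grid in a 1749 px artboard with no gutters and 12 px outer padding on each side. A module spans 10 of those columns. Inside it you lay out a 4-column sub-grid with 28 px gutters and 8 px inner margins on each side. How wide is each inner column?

162.5 px

Outer content = 1749 − 2·12 = 1725 px.
With no gutters, each column is 1725/23 = 75 px.
With no gutters, 10 columns span 10·75 = 750 px.
Inner content = 750 − 2·8 = 734 px.
734 − 3·28 = 650; ÷4 gives d = 162.5 px.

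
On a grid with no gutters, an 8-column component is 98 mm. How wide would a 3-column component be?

36.75 mm

98 / 8 = 12.25 mm per column.
With no gutters, 3 columns span 3·12.25 = 36.75 mm.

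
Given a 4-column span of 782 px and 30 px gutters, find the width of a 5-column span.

985 px

4c + 3·30 = 782 → 4c = 692 → c = 173 px.
Span of 5: 5·173 + 4·30 = 865 + 120 = 985 px.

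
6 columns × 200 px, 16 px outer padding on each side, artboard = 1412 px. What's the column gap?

Subtract both margins: 1412 − 2·16 = 1380 px.
6 columns take 6·200 = 1200 px; remaining 180 splits into 5 column gaps.
g = 180 / 5 = 36 px.

36 px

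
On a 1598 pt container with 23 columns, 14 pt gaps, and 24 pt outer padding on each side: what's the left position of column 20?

1316 pt

Content = 1598 − 2·24 = 1550 pt.
Subtracting 22 gaps of 14 leaves 1242 for 23 columns, so c = 54 pt.
Column 20 starts at margin + 19·(column + gutter) = 24 + 19·68 = 1316 pt.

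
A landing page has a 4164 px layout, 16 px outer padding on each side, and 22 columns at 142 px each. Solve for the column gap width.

Take off 32 px of margins, leaving 4132 px.
22·142 + 21g = 4132 → 21g = 1008 → g = 48 px.

48 px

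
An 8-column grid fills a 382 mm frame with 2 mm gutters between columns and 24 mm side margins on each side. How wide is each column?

40 mm

Content width = 382 − 2·24 = 334 mm.
334 − 7·2 = 320; ÷8 gives c = 40 mm.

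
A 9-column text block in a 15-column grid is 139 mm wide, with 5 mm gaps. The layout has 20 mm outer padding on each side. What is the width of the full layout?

275 mm

9 columns + 8 gaps: 9c + 8·5 = 139.
9c = 139 − 40 = 99, so c = 11 mm.
Adding margins, columns and gutters: 40 + 165 + 70 = 275 mm.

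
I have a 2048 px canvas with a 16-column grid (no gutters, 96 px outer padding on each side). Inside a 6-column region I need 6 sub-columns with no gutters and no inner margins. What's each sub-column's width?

Outer content = 2048 − 2·96 = 1856 px.
1856 / 16 = 116 px per column.
With no gutters, 6 columns span 6·116 = 696 px.
696 / 6 = 116 px per column.

116 px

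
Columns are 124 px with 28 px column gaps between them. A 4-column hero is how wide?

580 px

Span of 4: 4·124 + 3·28 = 496 + 84 = 580 px.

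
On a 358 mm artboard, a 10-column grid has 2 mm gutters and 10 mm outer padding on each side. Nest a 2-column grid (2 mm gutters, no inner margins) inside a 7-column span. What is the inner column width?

Subtract both margins: 358 − 2·10 = 338 mm.
338 − 9·2 = 320; ÷10 gives c = 32 mm.
7 columns plus 6 gutters: 224 + 12 = 236 mm.
2d + 1·2 = 236 → 2d = 234 → d = 117 mm.

117 mm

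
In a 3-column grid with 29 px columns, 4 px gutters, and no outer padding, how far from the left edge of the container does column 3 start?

Each column+gutter stride is 33 px; with no margin, 2 of them is 66 px.

66 px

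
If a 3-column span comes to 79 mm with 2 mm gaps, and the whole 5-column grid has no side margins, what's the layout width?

133 mm

3c + 2·2 = 79 → 3c = 75 → c = 25 mm.
Summing: 125 + 8 = 133 mm.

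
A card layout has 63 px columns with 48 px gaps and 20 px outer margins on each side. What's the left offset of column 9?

908 px

Each column+gutter stride is 111 px; 8 of them past the 20 px margin is 20 + 888 = 908 px.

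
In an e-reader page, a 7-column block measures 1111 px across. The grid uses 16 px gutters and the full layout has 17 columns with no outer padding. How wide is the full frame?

7c + 6·16 = 1111 → 7c = 1015 → c = 145 px.
Frame = 17·145 + 16·16 = 2465 + 256 = 2721 px.

2721 px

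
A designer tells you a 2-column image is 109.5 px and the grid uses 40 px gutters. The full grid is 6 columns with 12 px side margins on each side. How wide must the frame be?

432.5 px

109.5 − 1·40 = 69.5; ÷2 gives c = 34.75 px.
Total width: 2·12 + 6·34.75 + 5·40 = 432.5 px.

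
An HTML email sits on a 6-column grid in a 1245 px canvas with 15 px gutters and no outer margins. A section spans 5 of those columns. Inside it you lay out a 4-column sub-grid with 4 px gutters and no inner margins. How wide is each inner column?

6c + 5·15 = 1245 → 6c = 1170 → c = 195 px.
Span of 5: 5·195 + 4·15 = 975 + 60 = 1035 px.
4d + 3·4 = 1035 → 4d = 1023 → d = 255.75 px.

255.75 px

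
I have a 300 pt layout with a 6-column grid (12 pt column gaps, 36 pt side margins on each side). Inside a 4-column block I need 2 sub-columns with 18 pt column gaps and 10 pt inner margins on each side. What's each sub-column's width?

55 pt

Subtract both margins: 300 − 2·36 = 228 pt.
228 − 5·12 = 168; ÷6 gives c = 28 pt.
Span of 4: 4·28 + 3·12 = 112 + 36 = 148 pt.
Inner content = 148 − 2·10 = 128 pt.
2 columns + 1 column gap: 2d + 1·18 = 128.
2d = 128 − 18 = 110, so d = 55 pt.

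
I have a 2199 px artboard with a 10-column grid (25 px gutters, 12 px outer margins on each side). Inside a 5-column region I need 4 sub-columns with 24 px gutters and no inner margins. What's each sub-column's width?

Subtract both margins: 2199 − 2·12 = 2175 px.
Subtracting 9 gutters of 25 leaves 1950 for 10 columns, so c = 195 px.
5 columns plus 4 gutters: 975 + 100 = 1075 px.
4d + 3·24 = 1075 → 4d = 1003 → d = 250.75 px.

250.75 px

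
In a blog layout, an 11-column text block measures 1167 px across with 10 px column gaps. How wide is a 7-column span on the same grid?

11 columns + 10 column gaps: 11c + 10·10 = 1167.
11c = 1167 − 100 = 1067, so c = 97 px.
Span of 7: 7·97 + 6·10 = 679 + 60 = 739 px.

739 px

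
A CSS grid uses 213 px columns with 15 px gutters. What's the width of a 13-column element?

13 columns plus 12 gutters: 2769 + 180 = 2949 px.

2949 px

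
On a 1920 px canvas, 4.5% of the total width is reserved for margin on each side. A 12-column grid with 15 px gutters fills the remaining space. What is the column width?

131.85 px

Margins: 4.5% × 1920 = 86.4 px each, so content = 1920 − 172.8 = 1747.2 px.
12c + 11·15 = 1747.2 → 12c = 1582.2 → c = 131.85 px.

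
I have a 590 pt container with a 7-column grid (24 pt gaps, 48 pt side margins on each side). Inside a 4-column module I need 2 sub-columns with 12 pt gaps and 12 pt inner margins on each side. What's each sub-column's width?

118 pt

Subtract both margins: 590 − 2·48 = 494 pt.
7c + 6·24 = 494 → 7c = 350 → c = 50 pt.
Span of 4: 4·50 + 3·24 = 200 + 72 = 272 pt.
Inner content = 272 − 2·12 = 248 pt.
Subtracting 1 gap of 12 leaves 236 for 2 columns, so d = 118 pt.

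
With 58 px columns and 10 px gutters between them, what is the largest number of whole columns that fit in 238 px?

3 columns

3 columns: 3·58 + 2·10 = 194 px ≤ 238.
4 columns: 262 px > 238. So 3.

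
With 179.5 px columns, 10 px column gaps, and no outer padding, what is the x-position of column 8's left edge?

Before column 8: 7 columns + 7 column gaps.
Offset = 7·(179.5 + 10) = 7·189.5 = 1326.5 px.

1326.5 px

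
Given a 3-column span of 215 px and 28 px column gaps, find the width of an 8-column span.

3c + 2·28 = 215 → 3c = 159 → c = 53 px.
Span of 8: 8·53 + 7·28 = 424 + 196 = 620 px.

620 px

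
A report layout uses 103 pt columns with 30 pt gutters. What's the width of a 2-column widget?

Span of 2: 2·103 + 1·30 = 206 + 30 = 236 pt.

236 pt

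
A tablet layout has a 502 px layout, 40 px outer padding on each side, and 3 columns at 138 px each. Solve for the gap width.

Content width = 502 − 2·40 = 422 px.
Columns use 414 px, leaving 8 px across 2 gaps = 4 px each.

4 px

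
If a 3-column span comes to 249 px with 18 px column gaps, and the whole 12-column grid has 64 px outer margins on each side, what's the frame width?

3 columns + 2 column gaps: 3c + 2·18 = 249.
3c = 249 − 36 = 213, so c = 71 px.
Adding margins, columns and gutters: 128 + 852 + 198 = 1178 px.

1178 px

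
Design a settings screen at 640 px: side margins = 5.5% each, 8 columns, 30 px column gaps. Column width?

Margins: 5.5% × 640 = 35.2 px each, so content = 640 − 70.4 = 569.6 px.
8c + 7·30 = 569.6 → 8c = 359.6 → c = 44.95 px.

44.95 px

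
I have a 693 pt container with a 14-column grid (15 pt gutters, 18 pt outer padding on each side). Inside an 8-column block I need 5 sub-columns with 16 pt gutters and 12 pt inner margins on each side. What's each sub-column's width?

56.2 pt

Inside the margins: 693 − 36 = 657 pt.
Subtracting 13 gutters of 15 leaves 462 for 14 columns, so c = 33 pt.
8-column span = 8·33 + 7·15 = 369 pt.
Inner content = 369 − 2·12 = 345 pt.
5 columns + 4 gutters: 5d + 4·16 = 345.
5d = 345 − 64 = 281, so d = 56.2 pt.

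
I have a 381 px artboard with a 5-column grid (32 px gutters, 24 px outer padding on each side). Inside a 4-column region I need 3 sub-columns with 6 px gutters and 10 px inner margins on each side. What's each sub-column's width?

76 px

Inside the margins: 381 − 48 = 333 px.
5c + 4·32 = 333 → 5c = 205 → c = 41 px.
4-column span = 4·41 + 3·32 = 260 px.
Inner content = 260 − 2·10 = 240 px.
3d + 2·6 = 240 → 3d = 228 → d = 76 px.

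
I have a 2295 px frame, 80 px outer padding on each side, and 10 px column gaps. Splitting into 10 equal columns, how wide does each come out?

204.5 px

Take off 160 px of margins, leaving 2135 px.
2135 − 9·10 = 2045; ÷10 gives c = 204.5 px.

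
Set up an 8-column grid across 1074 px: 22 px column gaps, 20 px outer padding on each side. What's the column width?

Content width = 1074 − 2·20 = 1034 px.
8 columns + 7 column gaps: 8c + 7·22 = 1034.
8c = 1034 − 154 = 880, so c = 110 px.

110 px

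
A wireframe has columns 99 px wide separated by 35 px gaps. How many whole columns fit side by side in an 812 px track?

6 columns

k columns need k·99 + (k−1)·35 = k·134 − 35.
k·134 − 35 ≤ 812 → k ≤ 847 / 134 ≈ 6.32, so k = 6.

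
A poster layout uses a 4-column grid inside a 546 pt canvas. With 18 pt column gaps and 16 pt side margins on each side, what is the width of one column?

Take off 32 pt of margins, leaving 514 pt.
Subtracting 3 column gaps of 18 leaves 460 for 4 columns, so c = 115 pt.

115 pt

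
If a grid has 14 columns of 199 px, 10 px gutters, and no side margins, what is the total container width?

2916 px

Container = 14·199 + 13·10 = 2786 + 130 = 2916 px.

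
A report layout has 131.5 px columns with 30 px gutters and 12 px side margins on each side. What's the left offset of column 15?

Before column 15: the margin + 14 columns + 14 gutters.
Offset = 12 + 14·(131.5 + 30) = 12 + 2261 = 2273 px.

2273 px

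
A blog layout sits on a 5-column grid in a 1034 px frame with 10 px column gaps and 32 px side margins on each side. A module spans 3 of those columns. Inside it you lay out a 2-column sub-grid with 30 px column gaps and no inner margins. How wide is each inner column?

Take off 64 px of margins, leaving 970 px.
Subtracting 4 column gaps of 10 leaves 930 for 5 columns, so c = 186 px.
3 columns plus 2 column gaps: 558 + 20 = 578 px.
578 − 1·30 = 548; ÷2 gives d = 274 px.

274 px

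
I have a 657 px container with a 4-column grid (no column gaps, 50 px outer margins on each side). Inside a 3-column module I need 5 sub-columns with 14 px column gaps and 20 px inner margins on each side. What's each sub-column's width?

Take off 100 px of margins, leaving 557 px.
557 / 4 = 139.25 px per column.
With no column gaps, 3 columns span 3·139.25 = 417.75 px.
Inner content = 417.75 − 2·20 = 377.75 px.
5 columns + 4 column gaps: 5d + 4·14 = 377.75.
5d = 377.75 − 56 = 321.75, so d = 64.35 px.

64.35 px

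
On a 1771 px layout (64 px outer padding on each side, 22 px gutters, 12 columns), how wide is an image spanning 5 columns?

Inside the margins: 1771 − 128 = 1643 px.
12c + 11·22 = 1643 → 12c = 1401 → c = 116.75 px.
Span of 5: 5·116.75 + 4·22 = 583.75 + 88 = 671.75 px.

671.75 px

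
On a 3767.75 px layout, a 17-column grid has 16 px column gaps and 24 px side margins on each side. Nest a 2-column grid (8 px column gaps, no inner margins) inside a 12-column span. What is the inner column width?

1306.5 px

Subtract both margins: 3767.75 − 2·24 = 3719.75 px.
3719.75 − 16·16 = 3463.75; ÷17 gives c = 203.75 px.
12-column span = 12·203.75 + 11·16 = 2621 px.
2 columns + 1 column gap: 2d + 1·8 = 2621.
2d = 2621 − 8 = 2613, so d = 1306.5 px.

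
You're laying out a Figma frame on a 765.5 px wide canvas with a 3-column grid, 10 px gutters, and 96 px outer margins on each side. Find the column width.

184.5 px

Content width = 765.5 − 2·96 = 573.5 px.
3 columns + 2 gutters: 3c + 2·10 = 573.5.
3c = 573.5 − 20 = 553.5, so c = 184.5 px.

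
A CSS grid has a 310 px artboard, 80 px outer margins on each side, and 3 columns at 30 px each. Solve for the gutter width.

30 px

Take off 160 px of margins, leaving 150 px.
3 columns take 3·30 = 90 px; remaining 60 splits into 2 gutters.
g = 60 / 2 = 30 px.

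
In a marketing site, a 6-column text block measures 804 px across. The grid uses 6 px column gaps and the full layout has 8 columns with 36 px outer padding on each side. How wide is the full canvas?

1146 px

Subtracting 5 column gaps of 6 leaves 774 for 6 columns, so c = 129 px.
Total width: 2·36 + 8·129 + 7·6 = 1146 px.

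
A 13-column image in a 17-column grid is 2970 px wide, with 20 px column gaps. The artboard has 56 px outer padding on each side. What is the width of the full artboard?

13c + 12·20 = 2970 → 13c = 2730 → c = 210 px.
Total width: 2·56 + 17·210 + 16·20 = 4002 px.

4002 px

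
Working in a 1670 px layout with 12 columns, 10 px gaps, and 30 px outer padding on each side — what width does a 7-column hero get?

Take off 60 px of margins, leaving 1610 px.
12c + 11·10 = 1610 → 12c = 1500 → c = 125 px.
7 columns plus 6 gaps: 875 + 60 = 935 px.

935 px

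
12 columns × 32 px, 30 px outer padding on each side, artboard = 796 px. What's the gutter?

32 px

Content width = 796 − 2·30 = 736 px.
12 columns take 12·32 = 384 px; remaining 352 splits into 11 gutters.
g = 352 / 11 = 32 px.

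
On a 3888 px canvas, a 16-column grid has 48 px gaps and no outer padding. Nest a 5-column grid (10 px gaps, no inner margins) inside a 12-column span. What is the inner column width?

16 columns + 15 gaps: 16c + 15·48 = 3888.
16c = 3888 − 720 = 3168, so c = 198 px.
12 columns plus 11 gaps: 2376 + 528 = 2904 px.
5d + 4·10 = 2904 → 5d = 2864 → d = 572.8 px.

572.8 px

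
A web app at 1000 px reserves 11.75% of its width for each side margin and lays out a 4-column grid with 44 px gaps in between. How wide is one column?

158.25 px

Each margin = 11.75% of 1000 = 117.5 px; content = 1000 − 2·117.5 = 765 px.
4c + 3·44 = 765 → 4c = 633 → c = 158.25 px.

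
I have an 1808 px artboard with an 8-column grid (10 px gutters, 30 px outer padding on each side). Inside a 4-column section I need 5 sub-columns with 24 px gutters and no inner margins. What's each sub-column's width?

154.6 px

Subtract both margins: 1808 − 2·30 = 1748 px.
8c + 7·10 = 1748 → 8c = 1678 → c = 209.75 px.
4 columns plus 3 gutters: 839 + 30 = 869 px.
869 − 4·24 = 773; ÷5 gives d = 154.6 px.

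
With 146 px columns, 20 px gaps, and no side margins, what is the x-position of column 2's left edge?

166 px

Before column 2: 1 column + 1 gap.
Offset = 1·(146 + 20) = 1·166 = 166 px.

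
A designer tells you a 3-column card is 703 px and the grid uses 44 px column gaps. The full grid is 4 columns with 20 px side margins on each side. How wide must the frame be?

703 − 2·44 = 615; ÷3 gives c = 205 px.
Adding margins, columns and gutters: 40 + 820 + 132 = 992 px.

992 px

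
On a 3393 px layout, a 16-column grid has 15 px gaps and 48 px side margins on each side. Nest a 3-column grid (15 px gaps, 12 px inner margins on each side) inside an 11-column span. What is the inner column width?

736 px

Outer content = 3393 − 2·48 = 3297 px.
16 columns + 15 gaps: 16c + 15·15 = 3297.
16c = 3297 − 225 = 3072, so c = 192 px.
11 columns plus 10 gaps: 2112 + 150 = 2262 px.
Inner content = 2262 − 2·12 = 2238 px.
2238 − 2·15 = 2208; ÷3 gives d = 736 px.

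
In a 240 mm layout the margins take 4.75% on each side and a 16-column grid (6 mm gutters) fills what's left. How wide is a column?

240 × (1 − 2·4.75%) = 240 × 90.5% = 217.2 mm for the columns.
Subtracting 15 gutters of 6 leaves 127.2 for 16 columns, so c = 7.95 mm.

7.95 mm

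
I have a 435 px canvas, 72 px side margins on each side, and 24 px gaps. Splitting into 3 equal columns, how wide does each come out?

Content width = 435 − 2·72 = 291 px.
3 columns + 2 gaps: 3c + 2·24 = 291.
3c = 291 − 48 = 243, so c = 81 px.

81 px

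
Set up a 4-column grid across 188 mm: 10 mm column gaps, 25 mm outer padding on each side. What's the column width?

27 mm

Take off 50 mm of margins, leaving 138 mm.
138 − 3·10 = 108; ÷4 gives c = 27 mm.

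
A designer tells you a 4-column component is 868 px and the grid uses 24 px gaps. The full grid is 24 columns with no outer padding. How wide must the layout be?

4 columns + 3 gaps: 4c + 3·24 = 868.
4c = 868 − 72 = 796, so c = 199 px.
Total width: 24·199 + 23·24 = 5328 px.

5328 px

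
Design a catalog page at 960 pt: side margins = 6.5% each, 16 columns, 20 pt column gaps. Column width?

33.45 pt

Margins: 6.5% × 960 = 62.4 pt each, so content = 960 − 124.8 = 835.2 pt.
835.2 − 15·20 = 535.2; ÷16 gives c = 33.45 pt.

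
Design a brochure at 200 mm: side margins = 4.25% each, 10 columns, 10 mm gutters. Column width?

9.3 mm

Margins: 4.25% × 200 = 8.5 mm each, so content = 200 − 17 = 183 mm.
Subtracting 9 gutters of 10 leaves 93 for 10 columns, so c = 9.3 mm.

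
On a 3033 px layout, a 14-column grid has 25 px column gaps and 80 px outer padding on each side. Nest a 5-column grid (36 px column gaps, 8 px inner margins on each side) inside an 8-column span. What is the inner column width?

294.2 px

Inside the margins: 3033 − 160 = 2873 px.
14 columns + 13 column gaps: 14c + 13·25 = 2873.
14c = 2873 − 325 = 2548, so c = 182 px.
8 columns plus 7 column gaps: 1456 + 175 = 1631 px.
Inner content = 1631 − 2·8 = 1615 px.
5d + 4·36 = 1615 → 5d = 1471 → d = 294.2 px.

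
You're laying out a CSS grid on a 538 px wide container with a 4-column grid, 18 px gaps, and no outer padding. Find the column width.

4 columns + 3 gaps: 4c + 3·18 = 538.
4c = 538 − 54 = 484, so c = 121 px.

121 px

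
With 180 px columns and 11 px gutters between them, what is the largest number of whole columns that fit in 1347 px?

7 columns

Each extra column adds 180 + 11 = 191 px.
(1347 + 11) / 191 = 7.11, so 7 columns fit.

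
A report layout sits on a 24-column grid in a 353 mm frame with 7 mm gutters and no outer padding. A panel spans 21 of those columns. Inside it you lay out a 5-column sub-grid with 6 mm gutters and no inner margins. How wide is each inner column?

56.8 mm

353 − 23·7 = 192; ÷24 gives c = 8 mm.
21 columns plus 20 gutters: 168 + 140 = 308 mm.
Subtracting 4 gutters of 6 leaves 284 for 5 columns, so d = 56.8 mm.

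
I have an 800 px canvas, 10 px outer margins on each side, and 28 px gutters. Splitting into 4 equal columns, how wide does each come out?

Take off 20 px of margins, leaving 780 px.
4 columns + 3 gutters: 4c + 3·28 = 780.
4c = 780 − 84 = 696, so c = 174 px.

174 px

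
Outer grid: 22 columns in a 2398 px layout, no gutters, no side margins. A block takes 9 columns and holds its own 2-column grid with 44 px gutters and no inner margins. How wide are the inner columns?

With no gutters, each column is 2398/22 = 109 px.
With no gutters, 9 columns span 9·109 = 981 px.
2 columns + 1 gutter: 2d + 1·44 = 981.
2d = 981 − 44 = 937, so d = 468.5 px.

468.5 px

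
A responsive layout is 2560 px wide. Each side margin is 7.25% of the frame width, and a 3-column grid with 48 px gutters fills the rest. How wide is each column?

697.6 px

Margins: 7.25% × 2560 = 185.6 px each, so content = 2560 − 371.2 = 2188.8 px.
3 columns + 2 gutters: 3c + 2·48 = 2188.8.
3c = 2188.8 − 96 = 2092.8, so c = 697.6 px.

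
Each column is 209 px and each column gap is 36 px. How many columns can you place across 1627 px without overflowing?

6 columns

k columns need k·209 + (k−1)·36 = k·245 − 36.
k·245 − 36 ≤ 1627 → k ≤ 1663 / 245 ≈ 6.79, so k = 6.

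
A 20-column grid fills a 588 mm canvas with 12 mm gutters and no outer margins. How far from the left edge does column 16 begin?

450 mm

20c + 19·12 = 588 → 20c = 360 → c = 18 mm.
Each column+gutter stride is 30 mm; with no margin, 15 of them is 450 mm.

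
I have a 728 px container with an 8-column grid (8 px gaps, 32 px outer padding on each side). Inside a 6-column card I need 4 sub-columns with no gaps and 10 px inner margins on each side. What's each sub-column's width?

119 px

Outer content = 728 − 2·32 = 664 px.
8c + 7·8 = 664 → 8c = 608 → c = 76 px.
6 columns plus 5 gaps: 456 + 40 = 496 px.
Inner content = 496 − 2·10 = 476 px.
4d = 476 → d = 119 px.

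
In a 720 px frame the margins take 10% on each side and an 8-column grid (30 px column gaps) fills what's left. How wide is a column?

Each margin = 10% of 720 = 72 px; content = 720 − 2·72 = 576 px.
Subtracting 7 column gaps of 30 leaves 366 for 8 columns, so c = 45.75 px.

45.75 px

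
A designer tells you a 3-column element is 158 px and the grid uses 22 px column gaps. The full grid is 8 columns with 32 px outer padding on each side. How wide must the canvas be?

3 columns + 2 column gaps: 3c + 2·22 = 158.
3c = 158 − 44 = 114, so c = 38 px.
Adding margins, columns and gutters: 64 + 304 + 154 = 522 px.

522 px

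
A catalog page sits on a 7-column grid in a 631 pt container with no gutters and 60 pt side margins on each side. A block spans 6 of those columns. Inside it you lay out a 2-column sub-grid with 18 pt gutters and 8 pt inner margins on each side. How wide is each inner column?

Subtract both margins: 631 − 2·60 = 511 pt.
7c = 511 → c = 73 pt.
With no gutters, 6 columns span 6·73 = 438 pt.
Inner content = 438 − 2·8 = 422 pt.
Subtracting 1 gutter of 18 leaves 404 for 2 columns, so d = 202 pt.

202 pt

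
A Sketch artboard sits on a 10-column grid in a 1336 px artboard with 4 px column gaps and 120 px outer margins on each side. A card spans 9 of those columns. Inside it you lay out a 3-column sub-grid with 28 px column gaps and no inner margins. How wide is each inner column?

Inside the margins: 1336 − 240 = 1096 px.
Subtracting 9 column gaps of 4 leaves 1060 for 10 columns, so c = 106 px.
9 columns plus 8 column gaps: 954 + 32 = 986 px.
Subtracting 2 column gaps of 28 leaves 930 for 3 columns, so d = 310 px.

310 px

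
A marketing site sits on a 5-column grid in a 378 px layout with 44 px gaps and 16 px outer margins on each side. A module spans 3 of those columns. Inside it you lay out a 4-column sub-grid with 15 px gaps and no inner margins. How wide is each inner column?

36.25 px

Subtract both margins: 378 − 2·16 = 346 px.
5 columns + 4 gaps: 5c + 4·44 = 346.
5c = 346 − 176 = 170, so c = 34 px.
3-column span = 3·34 + 2·44 = 190 px.
Subtracting 3 gaps of 15 leaves 145 for 4 columns, so d = 36.25 px.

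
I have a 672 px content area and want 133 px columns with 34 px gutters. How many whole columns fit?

4 columns

Each extra column adds 133 + 34 = 167 px.
(672 + 34) / 167 = 4.23, so 4 columns fit.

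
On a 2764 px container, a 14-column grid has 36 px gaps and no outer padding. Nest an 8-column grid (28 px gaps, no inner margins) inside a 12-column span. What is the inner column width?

14 columns + 13 gaps: 14c + 13·36 = 2764.
14c = 2764 − 468 = 2296, so c = 164 px.
Span of 12: 12·164 + 11·36 = 1968 + 396 = 2364 px.
8 columns + 7 gaps: 8d + 7·28 = 2364.
8d = 2364 − 196 = 2168, so d = 271 px.

271 px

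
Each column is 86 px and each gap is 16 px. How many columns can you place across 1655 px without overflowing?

16 columns

k columns need k·86 + (k−1)·16 = k·102 − 16.
k·102 − 16 ≤ 1655 → k ≤ 1671 / 102 ≈ 16.38, so k = 16.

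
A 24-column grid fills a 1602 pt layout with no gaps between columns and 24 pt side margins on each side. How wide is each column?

Take off 48 pt of margins, leaving 1554 pt.
With no gaps, each column is 1554/24 = 64.75 pt.

64.75 pt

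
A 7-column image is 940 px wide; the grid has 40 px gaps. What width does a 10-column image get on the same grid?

1360 px

940 − 6·40 = 700; ÷7 gives c = 100 px.
Span of 10: 10·100 + 9·40 = 1000 + 360 = 1360 px.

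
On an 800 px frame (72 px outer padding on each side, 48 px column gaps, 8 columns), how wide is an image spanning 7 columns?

568 px

Inside the margins: 800 − 144 = 656 px.
8 columns + 7 column gaps: 8c + 7·48 = 656.
8c = 656 − 336 = 320, so c = 40 px.
7 columns plus 6 column gaps: 280 + 288 = 568 px.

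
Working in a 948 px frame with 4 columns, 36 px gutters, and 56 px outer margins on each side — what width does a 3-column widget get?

618 px

Inside the margins: 948 − 112 = 836 px.
4 columns + 3 gutters: 4c + 3·36 = 836.
4c = 836 − 108 = 728, so c = 182 px.
3 columns plus 2 gutters: 546 + 72 = 618 px.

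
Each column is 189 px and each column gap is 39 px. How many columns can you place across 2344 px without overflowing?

10 columns

Each extra column adds 189 + 39 = 228 px.
(2344 + 39) / 228 = 10.45, so 10 columns fit.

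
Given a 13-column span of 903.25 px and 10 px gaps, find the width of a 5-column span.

Subtracting 12 gaps of 10 leaves 783.25 for 13 columns, so c = 60.25 px.
5 columns plus 4 gaps: 301.25 + 40 = 341.25 px.

341.25 px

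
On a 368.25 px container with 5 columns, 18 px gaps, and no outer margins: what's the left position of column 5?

5c + 4·18 = 368.25 → 5c = 296.25 → c = 59.25 px.
Each column+gutter stride is 77.25 px; with no margin, 4 of them is 309 px.

309 px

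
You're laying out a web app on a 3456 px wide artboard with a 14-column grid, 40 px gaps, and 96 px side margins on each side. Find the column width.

196 px

Content width = 3456 − 2·96 = 3264 px.
3264 − 13·40 = 2744; ÷14 gives c = 196 px.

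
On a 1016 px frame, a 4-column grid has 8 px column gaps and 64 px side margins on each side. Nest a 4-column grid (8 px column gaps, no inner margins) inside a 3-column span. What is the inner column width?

160 px

Inside the margins: 1016 − 128 = 888 px.
4c + 3·8 = 888 → 4c = 864 → c = 216 px.
3-column span = 3·216 + 2·8 = 664 px.
Subtracting 3 column gaps of 8 leaves 640 for 4 columns, so d = 160 px.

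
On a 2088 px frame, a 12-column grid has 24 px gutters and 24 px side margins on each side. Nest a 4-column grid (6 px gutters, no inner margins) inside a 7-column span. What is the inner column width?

Take off 48 px of margins, leaving 2040 px.
12 columns + 11 gutters: 12c + 11·24 = 2040.
12c = 2040 − 264 = 1776, so c = 148 px.
7 columns plus 6 gutters: 1036 + 144 = 1180 px.
4 columns + 3 gutters: 4d + 3·6 = 1180.
4d = 1180 − 18 = 1162, so d = 290.5 px.

290.5 px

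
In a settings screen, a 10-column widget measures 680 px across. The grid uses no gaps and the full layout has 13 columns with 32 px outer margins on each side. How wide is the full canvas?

10c = 680 → c = 68 px.
Summing: 64 + 884 = 948 px.

948 px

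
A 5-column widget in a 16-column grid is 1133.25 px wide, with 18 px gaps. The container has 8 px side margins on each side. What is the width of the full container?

1133.25 − 4·18 = 1061.25; ÷5 gives c = 212.25 px.
Adding margins, columns and gutters: 16 + 3396 + 270 = 3682 px.

3682 px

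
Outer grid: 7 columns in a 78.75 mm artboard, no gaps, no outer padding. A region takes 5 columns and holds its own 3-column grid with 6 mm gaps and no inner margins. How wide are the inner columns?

14.75 mm

With no gaps, each column is 78.75/7 = 11.25 mm.
With no gaps, 5 columns span 5·11.25 = 56.25 mm.
Subtracting 2 gaps of 6 leaves 44.25 for 3 columns, so d = 14.75 mm.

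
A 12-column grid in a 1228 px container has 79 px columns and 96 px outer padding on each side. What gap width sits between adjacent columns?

8 px

Content width = 1228 − 2·96 = 1036 px.
Columns use 948 px, leaving 88 px across 11 gaps = 8 px each.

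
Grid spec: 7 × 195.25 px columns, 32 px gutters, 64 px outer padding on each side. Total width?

1686.75 px

Adding margins, columns and gutters: 128 + 1366.75 + 192 = 1686.75 px.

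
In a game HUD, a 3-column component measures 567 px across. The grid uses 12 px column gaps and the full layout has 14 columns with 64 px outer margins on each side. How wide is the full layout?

Subtracting 2 column gaps of 12 leaves 543 for 3 columns, so c = 181 px.
Layout = 2·64 + 14·181 + 13·12 = 128 + 2534 + 156 = 2818 px.

2818 px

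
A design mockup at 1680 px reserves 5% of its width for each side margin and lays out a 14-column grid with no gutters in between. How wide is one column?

108 px

1680 × (1 − 2·5%) = 1680 × 90% = 1512 px for the columns.
14c = 1512 → c = 108 px.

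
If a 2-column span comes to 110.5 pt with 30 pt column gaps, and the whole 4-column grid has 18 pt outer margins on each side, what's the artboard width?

Subtracting 1 column gap of 30 leaves 80.5 for 2 columns, so c = 40.25 pt.
Total width: 2·18 + 4·40.25 + 3·30 = 287 pt.

287 pt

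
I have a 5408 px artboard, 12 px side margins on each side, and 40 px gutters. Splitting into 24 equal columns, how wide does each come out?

186 px

Content width = 5408 − 2·12 = 5384 px.
5384 − 23·40 = 4464; ÷24 gives c = 186 px.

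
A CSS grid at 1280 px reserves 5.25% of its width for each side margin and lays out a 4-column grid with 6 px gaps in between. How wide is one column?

Each margin = 5.25% of 1280 = 67.2 px; content = 1280 − 2·67.2 = 1145.6 px.
1145.6 − 3·6 = 1127.6; ÷4 gives c = 281.9 px.

281.9 px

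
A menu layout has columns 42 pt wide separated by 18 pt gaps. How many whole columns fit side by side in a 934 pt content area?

15 columns

15 columns: 15·42 + 14·18 = 882 pt ≤ 934.
16 columns: 942 pt > 934. So 15.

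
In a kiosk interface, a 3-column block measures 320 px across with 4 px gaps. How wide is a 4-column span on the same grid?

428 px

3 columns + 2 gaps: 3c + 2·4 = 320.
3c = 320 − 8 = 312, so c = 104 px.
4 columns plus 3 gaps: 416 + 12 = 428 px.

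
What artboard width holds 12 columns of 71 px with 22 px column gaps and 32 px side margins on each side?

1158 px

Artboard = 2·32 + 12·71 + 11·22 = 64 + 852 + 242 = 1158 px.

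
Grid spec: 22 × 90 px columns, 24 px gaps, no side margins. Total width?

Summing: 1980 + 504 = 2484 px.

2484 px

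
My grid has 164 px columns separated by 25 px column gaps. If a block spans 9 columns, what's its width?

1676 px

Span of 9: 9·164 + 8·25 = 1476 + 200 = 1676 px.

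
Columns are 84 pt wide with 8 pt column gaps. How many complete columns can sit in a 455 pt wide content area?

5 columns: 5·84 + 4·8 = 452 pt ≤ 455.
6 columns: 544 pt > 455. So 5.

5 columns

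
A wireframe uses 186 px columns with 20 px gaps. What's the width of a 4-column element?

804 px

4-column span = 4·186 + 3·20 = 804 px.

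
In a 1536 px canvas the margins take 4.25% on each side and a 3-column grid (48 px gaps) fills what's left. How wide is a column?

1536 × (1 − 2·4.25%) = 1536 × 91.5% = 1405.44 px for the columns.
3 columns + 2 gaps: 3c + 2·48 = 1405.44.
3c = 1405.44 − 96 = 1309.44, so c = 436.48 px.

436.48 px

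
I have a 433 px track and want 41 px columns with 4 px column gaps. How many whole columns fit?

k columns need k·41 + (k−1)·4 = k·45 − 4.
k·45 − 4 ≤ 433 → k ≤ 437 / 45 ≈ 9.71, so k = 9.

9 columns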